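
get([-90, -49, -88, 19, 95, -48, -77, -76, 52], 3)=19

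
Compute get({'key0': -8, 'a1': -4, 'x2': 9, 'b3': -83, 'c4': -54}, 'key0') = -8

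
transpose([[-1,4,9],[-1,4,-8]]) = [[-1, -1], [4, 4], [9, -8]]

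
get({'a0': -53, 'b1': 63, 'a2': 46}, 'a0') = -53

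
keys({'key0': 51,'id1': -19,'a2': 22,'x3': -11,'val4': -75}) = ['key0', 'id1', 'a2', 'x3', 'val4']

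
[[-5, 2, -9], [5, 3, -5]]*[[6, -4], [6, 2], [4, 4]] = C[0][0] = (-5)*(6) + (2)*(6) + (-9)*(4) = -54
C[0][1] = (-5)*(-4) + (2)*(2) + (-9)*(4) = -12
C[1][0] = (5)*(6) + (3)*(6) + (-5)*(4) = 28
C[1][1] = (5)*(-4) + (3)*(2) + (-5)*(4) = -34
= [[-54, -12], [28, -34]]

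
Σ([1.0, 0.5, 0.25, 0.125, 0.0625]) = 1.9375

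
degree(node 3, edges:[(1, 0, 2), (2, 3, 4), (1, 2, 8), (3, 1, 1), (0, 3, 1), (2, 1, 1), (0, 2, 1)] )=incident: (2,3), (3,1), (0,3)
= 3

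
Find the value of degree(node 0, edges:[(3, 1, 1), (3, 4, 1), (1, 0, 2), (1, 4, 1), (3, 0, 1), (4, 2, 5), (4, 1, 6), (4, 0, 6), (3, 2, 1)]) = 3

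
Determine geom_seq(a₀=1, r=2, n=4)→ [1, 2, 4, 8]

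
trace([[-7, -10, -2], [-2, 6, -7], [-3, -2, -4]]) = -5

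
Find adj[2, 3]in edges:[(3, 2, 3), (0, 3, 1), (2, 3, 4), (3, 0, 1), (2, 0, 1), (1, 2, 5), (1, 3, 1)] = 4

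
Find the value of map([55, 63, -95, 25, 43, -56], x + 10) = 55+10=65, 63+10=73, -95+10=-85, 25+10=35, 43+10=53, -56+10=-46
= [65, 73, -85, 35, 53, -46]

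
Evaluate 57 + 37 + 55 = 149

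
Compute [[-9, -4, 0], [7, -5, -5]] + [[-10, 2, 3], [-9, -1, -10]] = [[-19, -2, 3], [-2, -6, -15]]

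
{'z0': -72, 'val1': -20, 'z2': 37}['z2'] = 37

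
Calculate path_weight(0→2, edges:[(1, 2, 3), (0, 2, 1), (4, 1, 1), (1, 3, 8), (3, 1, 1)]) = 1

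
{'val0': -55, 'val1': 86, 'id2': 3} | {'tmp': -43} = {'val0': -55, 'val1': 86, 'id2': 3, 'tmp': -43}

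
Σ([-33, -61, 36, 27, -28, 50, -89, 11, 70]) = -17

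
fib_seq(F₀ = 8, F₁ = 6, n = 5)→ [8, 6, 14, 20, 34]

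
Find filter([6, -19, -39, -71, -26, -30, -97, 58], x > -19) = [6, 58]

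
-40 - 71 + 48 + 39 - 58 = -82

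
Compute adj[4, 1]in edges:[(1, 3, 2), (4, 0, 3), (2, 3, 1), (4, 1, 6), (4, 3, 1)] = 6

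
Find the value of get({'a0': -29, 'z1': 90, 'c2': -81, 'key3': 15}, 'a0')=-29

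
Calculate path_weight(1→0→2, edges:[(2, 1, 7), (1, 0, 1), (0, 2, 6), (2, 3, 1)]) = w(1→0)=1 + w(0→2)=6
= 7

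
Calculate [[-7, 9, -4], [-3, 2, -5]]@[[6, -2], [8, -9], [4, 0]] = C[0][0] = (-7)*(6) + (9)*(8) + (-4)*(4) = 14
C[0][1] = (-7)*(-2) + (9)*(-9) + (-4)*(0) = -67
C[1][0] = (-3)*(6) + (2)*(8) + (-5)*(4) = -22
C[1][1] = (-3)*(-2) + (2)*(-9) + (-5)*(0) = -12
= [[14, -67], [-22, -12]]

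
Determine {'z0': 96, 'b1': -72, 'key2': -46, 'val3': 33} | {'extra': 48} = {'z0': 96, 'b1': -72, 'key2': -46, 'val3': 33, 'extra': 48}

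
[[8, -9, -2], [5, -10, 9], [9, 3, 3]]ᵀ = [[8, 5, 9], [-9, -10, 3], [-2, 9, 3]]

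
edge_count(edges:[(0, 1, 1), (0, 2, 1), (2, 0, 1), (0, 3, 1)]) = 4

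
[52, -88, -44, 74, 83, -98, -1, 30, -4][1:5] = [-88, -44, 74, 83]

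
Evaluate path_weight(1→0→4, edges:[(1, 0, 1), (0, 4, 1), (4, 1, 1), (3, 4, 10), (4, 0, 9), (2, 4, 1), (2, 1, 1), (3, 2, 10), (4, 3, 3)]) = 2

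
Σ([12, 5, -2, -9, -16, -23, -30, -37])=-100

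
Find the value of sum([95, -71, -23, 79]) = 80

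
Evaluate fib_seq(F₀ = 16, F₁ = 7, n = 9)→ F_2 = F_1 + F_0 = 23
F_3 = F_2 + F_1 = 30
F_4 = F_3 + F_2 = 53
...
= [16, 7, 23, 30, 53, 83, 136, 219, 355]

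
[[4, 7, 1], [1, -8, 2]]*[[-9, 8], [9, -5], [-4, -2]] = C[0][0] = (4)*(-9) + (7)*(9) + (1)*(-4) = 23
C[0][1] = (4)*(8) + (7)*(-5) + (1)*(-2) = -5
C[1][0] = (1)*(-9) + (-8)*(9) + (2)*(-4) = -89
C[1][1] = (1)*(8) + (-8)*(-5) + (2)*(-2) = 44
= [[23, -5], [-89, 44]]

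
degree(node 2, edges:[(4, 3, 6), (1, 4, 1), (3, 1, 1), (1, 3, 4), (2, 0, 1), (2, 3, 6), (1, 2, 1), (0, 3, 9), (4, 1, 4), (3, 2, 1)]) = 4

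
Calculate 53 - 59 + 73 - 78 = -11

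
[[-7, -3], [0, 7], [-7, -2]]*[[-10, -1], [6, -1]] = [[52, 10], [42, -7], [58, 9]]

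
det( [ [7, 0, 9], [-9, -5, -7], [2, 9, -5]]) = -23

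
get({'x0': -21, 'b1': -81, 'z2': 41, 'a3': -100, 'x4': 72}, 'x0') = -21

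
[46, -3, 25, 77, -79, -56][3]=77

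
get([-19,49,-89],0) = -19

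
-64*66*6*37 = -937728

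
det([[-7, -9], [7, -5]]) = 98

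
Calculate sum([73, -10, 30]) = 73 + (-10) + 30
= 93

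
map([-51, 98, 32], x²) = [2601, 9604, 1024]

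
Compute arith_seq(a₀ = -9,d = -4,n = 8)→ a_0 = -9 + 0*-4 = -9
a_1 = -9 + 1*-4 = -13
a_2 = -9 + 2*-4 = -17
...
= [-9, -13, -17, -21, -25, -29, -33, -37]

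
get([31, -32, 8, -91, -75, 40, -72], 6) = -72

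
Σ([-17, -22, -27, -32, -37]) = (-17) + (-22) + (-27) + (-32) + (-37)
= -135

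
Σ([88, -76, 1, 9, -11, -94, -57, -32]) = 88 + (-76) + 1 + 9 + (-11) + (-94) + (-57) + (-32)
= -172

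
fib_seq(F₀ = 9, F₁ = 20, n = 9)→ F_2 = F_1 + F_0 = 29
F_3 = F_2 + F_1 = 49
F_4 = F_3 + F_2 = 78
...
= [9, 20, 29, 49, 78, 127, 205, 332, 537]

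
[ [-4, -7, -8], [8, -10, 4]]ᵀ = [[-4, 8], [-7, -10], [-8, 4]]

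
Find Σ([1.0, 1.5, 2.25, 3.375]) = 8.125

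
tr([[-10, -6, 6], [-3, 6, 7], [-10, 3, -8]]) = diagonal: (-10) + 6 + (-8)
= -12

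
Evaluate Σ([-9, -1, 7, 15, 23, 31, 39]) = 105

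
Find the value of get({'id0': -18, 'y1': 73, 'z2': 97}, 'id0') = -18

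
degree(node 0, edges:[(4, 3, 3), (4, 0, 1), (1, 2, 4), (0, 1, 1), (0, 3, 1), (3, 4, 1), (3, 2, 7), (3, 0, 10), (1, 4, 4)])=incident: (4,0), (0,1), (0,3), (3,0)
= 4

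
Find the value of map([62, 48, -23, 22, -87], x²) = (62)²=3844, (48)²=2304, (-23)²=529, (22)²=484, (-87)²=7569
= [3844, 2304, 529, 484, 7569]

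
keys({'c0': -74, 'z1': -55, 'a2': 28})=['c0', 'z1', 'a2']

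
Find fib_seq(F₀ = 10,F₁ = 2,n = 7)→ F_2 = F_1 + F_0 = 12
F_3 = F_2 + F_1 = 14
F_4 = F_3 + F_2 = 26
...
= [10, 2, 12, 14, 26, 40, 66]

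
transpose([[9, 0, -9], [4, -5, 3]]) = [[9, 4], [0, -5], [-9, 3]]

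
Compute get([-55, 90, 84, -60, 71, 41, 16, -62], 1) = 90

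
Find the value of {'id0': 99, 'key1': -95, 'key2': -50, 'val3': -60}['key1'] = -95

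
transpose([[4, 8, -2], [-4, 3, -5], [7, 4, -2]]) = [[4, -4, 7], [8, 3, 4], [-2, -5, -2]]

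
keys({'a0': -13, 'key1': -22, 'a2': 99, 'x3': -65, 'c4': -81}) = ['a0', 'key1', 'a2', 'x3', 'c4']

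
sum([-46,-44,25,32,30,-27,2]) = -28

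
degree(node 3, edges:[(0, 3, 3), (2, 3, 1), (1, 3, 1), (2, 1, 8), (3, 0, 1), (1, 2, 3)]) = 4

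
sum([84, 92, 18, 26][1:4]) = 136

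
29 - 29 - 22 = -22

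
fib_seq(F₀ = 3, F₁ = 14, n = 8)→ F_2 = F_1 + F_0 = 17
F_3 = F_2 + F_1 = 31
F_4 = F_3 + F_2 = 48
...
= [3, 14, 17, 31, 48, 79, 127, 206]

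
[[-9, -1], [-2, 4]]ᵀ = [[-9, -2], [-1, 4]]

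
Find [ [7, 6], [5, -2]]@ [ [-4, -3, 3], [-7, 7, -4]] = [[-70, 21, -3], [-6, -29, 23]]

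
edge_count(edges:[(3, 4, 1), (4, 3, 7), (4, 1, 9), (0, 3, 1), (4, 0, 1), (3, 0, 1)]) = 6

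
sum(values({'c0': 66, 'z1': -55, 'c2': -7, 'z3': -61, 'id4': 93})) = 66 + (-55) + (-7) + (-61) + 93
= 36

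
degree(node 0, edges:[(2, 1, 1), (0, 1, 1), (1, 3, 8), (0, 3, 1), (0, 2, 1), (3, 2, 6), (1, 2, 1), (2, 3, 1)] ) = 3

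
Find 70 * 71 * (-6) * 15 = -447300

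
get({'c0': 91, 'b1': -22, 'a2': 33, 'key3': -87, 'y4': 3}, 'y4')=3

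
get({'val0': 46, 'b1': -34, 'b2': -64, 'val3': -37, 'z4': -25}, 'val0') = 46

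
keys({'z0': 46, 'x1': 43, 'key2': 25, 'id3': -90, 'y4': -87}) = ['z0', 'x1', 'key2', 'id3', 'y4']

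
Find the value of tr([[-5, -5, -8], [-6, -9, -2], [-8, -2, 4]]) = -10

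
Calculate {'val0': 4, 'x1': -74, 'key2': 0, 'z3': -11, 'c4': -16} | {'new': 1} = {'val0': 4, 'x1': -74, 'key2': 0, 'z3': -11, 'c4': -16, 'new': 1}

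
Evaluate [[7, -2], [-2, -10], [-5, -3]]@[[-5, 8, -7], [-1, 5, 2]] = C[0][0] = (7)*(-5) + (-2)*(-1) = -33
C[0][1] = (7)*(8) + (-2)*(5) = 46
C[0][2] = (7)*(-7) + (-2)*(2) = -53
C[1][0] = (-2)*(-5) + (-10)*(-1) = 20
C[1][1] = (-2)*(8) + (-10)*(5) = -66
C[1][2] = (-2)*(-7) + (-10)*(2) = -6
... (3 more cells)
= [[-33, 46, -53], [20, -66, -6], [28, -55, 29]]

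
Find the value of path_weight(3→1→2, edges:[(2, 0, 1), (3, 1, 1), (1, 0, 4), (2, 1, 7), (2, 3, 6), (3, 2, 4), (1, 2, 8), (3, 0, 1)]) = w(3→1)=1 + w(1→2)=8
= 9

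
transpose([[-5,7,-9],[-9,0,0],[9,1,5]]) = [[-5, -9, 9], [7, 0, 1], [-9, 0, 5]]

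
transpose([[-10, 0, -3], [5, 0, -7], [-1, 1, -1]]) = [[-10, 5, -1], [0, 0, 1], [-3, -7, -1]]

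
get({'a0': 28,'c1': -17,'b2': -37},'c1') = -17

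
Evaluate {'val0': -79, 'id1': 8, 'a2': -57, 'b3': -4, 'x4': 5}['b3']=-4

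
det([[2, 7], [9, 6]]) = -51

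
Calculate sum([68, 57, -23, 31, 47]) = 68 + 57 + (-23) + 31 + 47
= 180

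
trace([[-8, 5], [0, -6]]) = diagonal: (-8) + (-6)
= -14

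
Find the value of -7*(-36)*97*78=1906632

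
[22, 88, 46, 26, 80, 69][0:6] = [22, 88, 46, 26, 80, 69]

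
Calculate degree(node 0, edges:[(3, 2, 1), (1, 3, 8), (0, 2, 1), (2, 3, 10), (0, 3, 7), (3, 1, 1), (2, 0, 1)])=3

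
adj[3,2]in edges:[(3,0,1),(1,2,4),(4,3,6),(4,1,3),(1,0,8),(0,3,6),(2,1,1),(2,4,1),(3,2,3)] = 3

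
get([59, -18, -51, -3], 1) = -18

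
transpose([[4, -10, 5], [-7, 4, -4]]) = [[4, -7], [-10, 4], [5, -4]]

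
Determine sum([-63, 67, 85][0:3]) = slice → [-63, 67, 85]
(-63) + 67 + 85
= 89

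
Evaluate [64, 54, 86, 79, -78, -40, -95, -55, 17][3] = 79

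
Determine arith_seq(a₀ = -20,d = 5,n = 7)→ a_0 = -20 + 0*5 = -20
a_1 = -20 + 1*5 = -15
a_2 = -20 + 2*5 = -10
...
= [-20, -15, -10, -5, 0, 5, 10]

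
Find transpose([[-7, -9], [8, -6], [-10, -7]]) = [[-7, 8, -10], [-9, -6, -7]]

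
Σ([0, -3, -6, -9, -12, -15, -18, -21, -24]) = -108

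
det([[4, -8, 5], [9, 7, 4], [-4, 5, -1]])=313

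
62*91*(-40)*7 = -1579760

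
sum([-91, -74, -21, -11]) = (-91) + (-74) + (-21) + (-11)
= -197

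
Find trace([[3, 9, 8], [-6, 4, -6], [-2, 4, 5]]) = diagonal: 3 + 4 + 5
= 12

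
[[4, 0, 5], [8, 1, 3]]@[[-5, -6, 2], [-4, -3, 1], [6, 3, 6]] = [[10, -9, 38], [-26, -42, 35]]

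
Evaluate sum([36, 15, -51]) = 36 + 15 + (-51)
= 0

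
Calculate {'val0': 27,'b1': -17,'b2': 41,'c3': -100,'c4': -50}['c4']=-50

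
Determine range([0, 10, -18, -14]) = 28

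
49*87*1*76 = 323988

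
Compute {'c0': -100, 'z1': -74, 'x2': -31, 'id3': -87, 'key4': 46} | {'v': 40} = {'c0': -100, 'z1': -74, 'x2': -31, 'id3': -87, 'key4': 46, 'v': 40}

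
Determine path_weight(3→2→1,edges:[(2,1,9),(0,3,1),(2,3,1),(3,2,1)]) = w(3→2)=1 + w(2→1)=9
= 10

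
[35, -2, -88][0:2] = [35, -2]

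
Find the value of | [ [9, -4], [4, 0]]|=16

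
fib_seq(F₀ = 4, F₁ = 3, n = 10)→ F_2 = F_1 + F_0 = 7
F_3 = F_2 + F_1 = 10
F_4 = F_3 + F_2 = 17
...
= [4, 3, 7, 10, 17, 27, 44, 71, 115, 186]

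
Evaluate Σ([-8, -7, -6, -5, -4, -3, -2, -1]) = -36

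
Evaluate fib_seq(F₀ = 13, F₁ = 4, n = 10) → [13, 4, 17, 21, 38, 59, 97, 156, 253, 409]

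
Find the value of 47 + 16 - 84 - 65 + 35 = -51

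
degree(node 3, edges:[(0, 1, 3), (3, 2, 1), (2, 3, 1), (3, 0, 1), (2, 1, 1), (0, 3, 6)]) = incident: (3,2), (2,3), (3,0), (0,3)
= 4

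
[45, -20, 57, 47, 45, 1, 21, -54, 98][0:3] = [45, -20, 57]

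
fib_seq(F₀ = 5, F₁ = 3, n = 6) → F_2 = F_1 + F_0 = 8
F_3 = F_2 + F_1 = 11
F_4 = F_3 + F_2 = 19
...
= [5, 3, 8, 11, 19, 30]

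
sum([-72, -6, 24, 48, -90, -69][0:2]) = -78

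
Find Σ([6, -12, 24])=18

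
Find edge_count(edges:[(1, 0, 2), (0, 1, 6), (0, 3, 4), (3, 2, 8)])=4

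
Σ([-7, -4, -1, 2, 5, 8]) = (-7) + (-4) + (-1) + 2 + 5 + 8
= 3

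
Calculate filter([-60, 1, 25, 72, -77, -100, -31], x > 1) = [25, 72]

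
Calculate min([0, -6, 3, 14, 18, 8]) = -6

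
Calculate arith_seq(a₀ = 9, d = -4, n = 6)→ [9, 5, 1, -3, -7, -11]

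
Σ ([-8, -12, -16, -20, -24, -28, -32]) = -140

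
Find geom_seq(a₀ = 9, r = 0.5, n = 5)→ [9.0, 4.5, 2.25, 1.125, 0.5625]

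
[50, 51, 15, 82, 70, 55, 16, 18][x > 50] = keep x where x > 50: 50✗, 51✓, 15✗, 82✓, 70✓, 55✓, 16✗, 18✗
= [51, 82, 70, 55]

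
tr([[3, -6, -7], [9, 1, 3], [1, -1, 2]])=diagonal: 3 + 1 + 2
= 6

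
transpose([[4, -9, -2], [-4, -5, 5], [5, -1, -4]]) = [[4, -4, 5], [-9, -5, -1], [-2, 5, -4]]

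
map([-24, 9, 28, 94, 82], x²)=[576, 81, 784, 8836, 6724]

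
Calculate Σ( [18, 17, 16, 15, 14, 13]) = 93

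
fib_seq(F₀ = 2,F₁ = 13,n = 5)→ F_2 = F_1 + F_0 = 15
F_3 = F_2 + F_1 = 28
F_4 = F_3 + F_2 = 43
= [2, 13, 15, 28, 43]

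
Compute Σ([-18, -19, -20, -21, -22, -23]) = -123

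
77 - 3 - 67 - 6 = 1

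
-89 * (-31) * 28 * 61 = 4712372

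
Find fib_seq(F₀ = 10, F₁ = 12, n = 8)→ F_2 = F_1 + F_0 = 22
F_3 = F_2 + F_1 = 34
F_4 = F_3 + F_2 = 56
...
= [10, 12, 22, 34, 56, 90, 146, 236]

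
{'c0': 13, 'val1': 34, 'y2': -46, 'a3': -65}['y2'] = -46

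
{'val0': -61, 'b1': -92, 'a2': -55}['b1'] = -92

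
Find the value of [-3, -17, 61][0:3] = [-3, -17, 61]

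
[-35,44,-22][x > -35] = [44, -22]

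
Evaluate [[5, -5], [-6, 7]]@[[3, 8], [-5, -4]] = C[0][0] = (5)*(3) + (-5)*(-5) = 40
C[0][1] = (5)*(8) + (-5)*(-4) = 60
C[1][0] = (-6)*(3) + (7)*(-5) = -53
C[1][1] = (-6)*(8) + (7)*(-4) = -76
= [[40, 60], [-53, -76]]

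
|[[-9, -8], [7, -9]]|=(-9)*(-9) - (-8)*(7)
= 137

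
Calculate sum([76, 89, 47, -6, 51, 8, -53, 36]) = 248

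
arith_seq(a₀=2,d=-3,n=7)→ a_0 = 2 + 0*-3 = 2
a_1 = 2 + 1*-3 = -1
a_2 = 2 + 2*-3 = -4
...
= [2, -1, -4, -7, -10, -13, -16]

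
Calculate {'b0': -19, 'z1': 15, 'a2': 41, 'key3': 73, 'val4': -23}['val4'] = -23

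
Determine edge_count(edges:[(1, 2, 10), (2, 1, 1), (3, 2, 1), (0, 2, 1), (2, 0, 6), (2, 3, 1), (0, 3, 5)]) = 7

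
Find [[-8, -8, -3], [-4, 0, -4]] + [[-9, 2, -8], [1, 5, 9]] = [[-17, -6, -11], [-3, 5, 5]]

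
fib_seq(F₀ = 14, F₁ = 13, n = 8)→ [14, 13, 27, 40, 67, 107, 174, 281]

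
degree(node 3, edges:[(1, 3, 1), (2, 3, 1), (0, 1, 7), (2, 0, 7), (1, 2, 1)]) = incident: (1,3), (2,3)
= 2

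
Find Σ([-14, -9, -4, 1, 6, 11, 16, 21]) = 28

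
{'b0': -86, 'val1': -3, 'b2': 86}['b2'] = 86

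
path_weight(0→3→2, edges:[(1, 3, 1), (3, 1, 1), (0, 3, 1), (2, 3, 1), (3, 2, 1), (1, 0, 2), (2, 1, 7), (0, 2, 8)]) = w(0→3)=1 + w(3→2)=1
= 2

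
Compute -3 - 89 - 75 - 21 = -188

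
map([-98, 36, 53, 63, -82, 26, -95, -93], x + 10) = [-88, 46, 63, 73, -72, 36, -85, -83]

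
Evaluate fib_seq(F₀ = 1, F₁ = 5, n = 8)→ [1, 5, 6, 11, 17, 28, 45, 73]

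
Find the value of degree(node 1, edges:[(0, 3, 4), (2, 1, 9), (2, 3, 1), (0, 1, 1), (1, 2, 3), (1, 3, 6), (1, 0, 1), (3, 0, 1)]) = incident: (2,1), (0,1), (1,2), (1,3), (1,0)
= 5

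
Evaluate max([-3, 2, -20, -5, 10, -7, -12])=10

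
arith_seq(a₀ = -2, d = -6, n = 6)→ [-2, -8, -14, -20, -26, -32]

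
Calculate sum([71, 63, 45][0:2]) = 134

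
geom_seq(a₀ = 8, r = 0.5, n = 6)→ [8.0, 4.0, 2.0, 1.0, 0.5, 0.25]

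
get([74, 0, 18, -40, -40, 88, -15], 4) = -40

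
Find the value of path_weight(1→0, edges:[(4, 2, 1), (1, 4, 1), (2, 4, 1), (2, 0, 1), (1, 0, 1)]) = w(1→0)=1
= 1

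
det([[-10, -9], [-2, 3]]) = -48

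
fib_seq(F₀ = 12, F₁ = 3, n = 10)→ [12, 3, 15, 18, 33, 51, 84, 135, 219, 354]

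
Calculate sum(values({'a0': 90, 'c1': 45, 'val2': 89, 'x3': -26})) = 90 + 45 + 89 + (-26)
= 198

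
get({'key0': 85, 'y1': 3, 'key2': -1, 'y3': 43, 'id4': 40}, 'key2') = -1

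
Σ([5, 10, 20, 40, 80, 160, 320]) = 5 + 10 + 20 + 40 + 80 + 160 + 320
= 635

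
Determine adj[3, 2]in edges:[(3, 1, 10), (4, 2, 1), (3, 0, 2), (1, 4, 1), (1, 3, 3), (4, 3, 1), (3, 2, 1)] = 1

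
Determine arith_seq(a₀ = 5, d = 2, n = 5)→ a_0 = 5 + 0*2 = 5
a_1 = 5 + 1*2 = 7
a_2 = 5 + 2*2 = 9
...
= [5, 7, 9, 11, 13]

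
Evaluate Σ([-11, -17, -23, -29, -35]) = -115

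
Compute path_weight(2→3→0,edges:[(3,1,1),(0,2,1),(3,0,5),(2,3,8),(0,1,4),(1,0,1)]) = 13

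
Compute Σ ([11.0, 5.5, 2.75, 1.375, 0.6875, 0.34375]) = 21.65625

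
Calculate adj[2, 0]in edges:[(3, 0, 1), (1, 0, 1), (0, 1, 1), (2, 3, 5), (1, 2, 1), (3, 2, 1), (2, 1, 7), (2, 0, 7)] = 7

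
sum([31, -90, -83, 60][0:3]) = -142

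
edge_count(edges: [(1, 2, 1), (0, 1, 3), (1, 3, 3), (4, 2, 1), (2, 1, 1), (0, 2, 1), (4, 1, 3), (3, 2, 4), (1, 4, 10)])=9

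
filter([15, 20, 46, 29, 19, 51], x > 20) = keep x where x > 20: 15✗, 20✗, 46✓, 29✓, 19✗, 51✓
= [46, 29, 51]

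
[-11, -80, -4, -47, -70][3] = -47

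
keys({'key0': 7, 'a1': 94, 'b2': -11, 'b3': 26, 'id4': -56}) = ['key0', 'a1', 'b2', 'b3', 'id4']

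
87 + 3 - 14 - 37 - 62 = -23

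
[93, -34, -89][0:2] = [93, -34]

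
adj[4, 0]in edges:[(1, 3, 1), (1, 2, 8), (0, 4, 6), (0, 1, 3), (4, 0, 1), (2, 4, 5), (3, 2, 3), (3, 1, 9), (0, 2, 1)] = 1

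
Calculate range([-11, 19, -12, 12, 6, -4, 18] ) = 31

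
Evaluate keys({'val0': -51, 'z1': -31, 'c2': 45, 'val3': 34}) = ['val0', 'z1', 'c2', 'val3']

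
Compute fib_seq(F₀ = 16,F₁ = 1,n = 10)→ [16, 1, 17, 18, 35, 53, 88, 141, 229, 370]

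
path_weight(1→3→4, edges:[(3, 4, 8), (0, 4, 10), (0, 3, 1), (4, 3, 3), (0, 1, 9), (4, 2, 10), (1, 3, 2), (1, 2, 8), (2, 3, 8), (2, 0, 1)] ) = 10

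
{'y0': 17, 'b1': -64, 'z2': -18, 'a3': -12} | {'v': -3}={'y0': 17, 'b1': -64, 'z2': -18, 'a3': -12, 'v': -3}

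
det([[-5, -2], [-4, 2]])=-18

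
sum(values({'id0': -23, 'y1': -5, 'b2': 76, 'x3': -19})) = 29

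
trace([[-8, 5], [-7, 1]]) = -7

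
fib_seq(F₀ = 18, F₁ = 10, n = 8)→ [18, 10, 28, 38, 66, 104, 170, 274]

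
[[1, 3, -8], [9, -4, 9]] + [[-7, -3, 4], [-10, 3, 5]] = [[-6, 0, -4], [-1, -1, 14]]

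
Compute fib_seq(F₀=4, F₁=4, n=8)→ F_2 = F_1 + F_0 = 8
F_3 = F_2 + F_1 = 12
F_4 = F_3 + F_2 = 20
...
= [4, 4, 8, 12, 20, 32, 52, 84]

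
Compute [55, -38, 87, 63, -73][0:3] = [55, -38, 87]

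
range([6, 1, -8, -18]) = 24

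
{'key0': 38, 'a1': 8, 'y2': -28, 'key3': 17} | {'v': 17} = {'key0': 38, 'a1': 8, 'y2': -28, 'key3': 17, 'v': 17}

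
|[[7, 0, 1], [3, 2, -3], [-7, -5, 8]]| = (1)*(7)*det([[2, -3], [-5, 8]]) + (-1)*(0)*det([[3, -3], [-7, 8]]) + (1)*(1)*det([[3, 2], [-7, -5]])
= 7 + 0 + -1
= 6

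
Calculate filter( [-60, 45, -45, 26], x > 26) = [45]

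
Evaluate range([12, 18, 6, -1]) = 19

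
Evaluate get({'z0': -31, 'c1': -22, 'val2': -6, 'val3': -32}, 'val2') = -6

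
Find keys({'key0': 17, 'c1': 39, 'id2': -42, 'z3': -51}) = ['key0', 'c1', 'id2', 'z3']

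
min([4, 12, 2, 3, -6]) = -6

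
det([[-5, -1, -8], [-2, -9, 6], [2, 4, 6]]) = (1)*(-5)*det([[-9, 6], [4, 6]]) + (-1)*(-1)*det([[-2, 6], [2, 6]]) + (1)*(-8)*det([[-2, -9], [2, 4]])
= 390 + -24 + -80
= 286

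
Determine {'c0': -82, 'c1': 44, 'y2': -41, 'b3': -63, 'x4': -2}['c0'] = -82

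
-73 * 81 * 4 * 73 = -1726596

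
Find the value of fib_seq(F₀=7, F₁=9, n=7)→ F_2 = F_1 + F_0 = 16
F_3 = F_2 + F_1 = 25
F_4 = F_3 + F_2 = 41
...
= [7, 9, 16, 25, 41, 66, 107]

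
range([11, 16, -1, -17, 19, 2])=36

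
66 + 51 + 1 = 118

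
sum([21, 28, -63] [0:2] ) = 49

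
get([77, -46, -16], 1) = -46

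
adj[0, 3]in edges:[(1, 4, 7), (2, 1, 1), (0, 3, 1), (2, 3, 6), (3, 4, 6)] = 1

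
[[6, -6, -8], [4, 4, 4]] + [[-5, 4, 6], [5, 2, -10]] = [[1, -2, -2], [9, 6, -6]]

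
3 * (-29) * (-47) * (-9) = -36801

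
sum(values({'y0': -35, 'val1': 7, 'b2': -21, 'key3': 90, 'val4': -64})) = -23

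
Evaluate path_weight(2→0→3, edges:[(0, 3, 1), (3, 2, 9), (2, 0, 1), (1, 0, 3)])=2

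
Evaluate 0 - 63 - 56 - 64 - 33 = -216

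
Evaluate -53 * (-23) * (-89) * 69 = -7485879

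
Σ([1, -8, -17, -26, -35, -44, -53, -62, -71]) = 1 + (-8) + (-17) + (-26) + (-35) + (-44) + (-53) + (-62) + (-71)
= -315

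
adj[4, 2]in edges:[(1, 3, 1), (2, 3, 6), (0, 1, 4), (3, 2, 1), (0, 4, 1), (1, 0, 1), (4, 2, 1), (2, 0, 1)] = 1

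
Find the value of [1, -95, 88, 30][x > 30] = [88]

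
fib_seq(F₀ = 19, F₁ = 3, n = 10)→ F_2 = F_1 + F_0 = 22
F_3 = F_2 + F_1 = 25
F_4 = F_3 + F_2 = 47
...
= [19, 3, 22, 25, 47, 72, 119, 191, 310, 501]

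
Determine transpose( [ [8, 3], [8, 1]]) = [[8, 8], [3, 1]]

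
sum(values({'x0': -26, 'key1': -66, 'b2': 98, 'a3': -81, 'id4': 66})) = -9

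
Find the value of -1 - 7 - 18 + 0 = -26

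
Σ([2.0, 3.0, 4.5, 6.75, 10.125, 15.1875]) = 41.5625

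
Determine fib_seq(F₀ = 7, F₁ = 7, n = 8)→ F_2 = F_1 + F_0 = 14
F_3 = F_2 + F_1 = 21
F_4 = F_3 + F_2 = 35
...
= [7, 7, 14, 21, 35, 56, 91, 147]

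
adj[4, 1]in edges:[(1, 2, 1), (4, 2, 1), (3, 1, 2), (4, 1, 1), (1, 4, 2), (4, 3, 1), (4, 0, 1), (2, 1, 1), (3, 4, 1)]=1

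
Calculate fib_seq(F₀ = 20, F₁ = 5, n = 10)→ F_2 = F_1 + F_0 = 25
F_3 = F_2 + F_1 = 30
F_4 = F_3 + F_2 = 55
...
= [20, 5, 25, 30, 55, 85, 140, 225, 365, 590]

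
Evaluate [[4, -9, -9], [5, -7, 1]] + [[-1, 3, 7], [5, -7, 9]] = [[3, -6, -2], [10, -14, 10]]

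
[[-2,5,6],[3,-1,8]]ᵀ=[[-2, 3], [5, -1], [6, 8]]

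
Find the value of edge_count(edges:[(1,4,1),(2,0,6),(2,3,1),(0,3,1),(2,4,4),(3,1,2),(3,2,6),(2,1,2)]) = 8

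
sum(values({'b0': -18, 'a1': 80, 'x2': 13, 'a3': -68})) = (-18) + 80 + 13 + (-68)
= 7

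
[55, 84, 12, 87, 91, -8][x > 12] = [55, 84, 87, 91]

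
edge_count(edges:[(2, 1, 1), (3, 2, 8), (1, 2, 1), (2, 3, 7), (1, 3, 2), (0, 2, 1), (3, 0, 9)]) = 7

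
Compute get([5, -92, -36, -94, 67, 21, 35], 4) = 67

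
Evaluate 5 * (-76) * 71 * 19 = -512620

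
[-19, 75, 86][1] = 75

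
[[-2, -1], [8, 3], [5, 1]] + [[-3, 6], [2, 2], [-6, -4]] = [[-5, 5], [10, 5], [-1, -3]]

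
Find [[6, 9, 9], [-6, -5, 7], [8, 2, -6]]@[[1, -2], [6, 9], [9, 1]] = C[0][0] = (6)*(1) + (9)*(6) + (9)*(9) = 141
C[0][1] = (6)*(-2) + (9)*(9) + (9)*(1) = 78
C[1][0] = (-6)*(1) + (-5)*(6) + (7)*(9) = 27
C[1][1] = (-6)*(-2) + (-5)*(9) + (7)*(1) = -26
C[2][0] = (8)*(1) + (2)*(6) + (-6)*(9) = -34
C[2][1] = (8)*(-2) + (2)*(9) + (-6)*(1) = -4
= [[141, 78], [27, -26], [-34, -4]]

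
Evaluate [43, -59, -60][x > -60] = [43, -59]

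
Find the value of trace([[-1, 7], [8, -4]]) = -5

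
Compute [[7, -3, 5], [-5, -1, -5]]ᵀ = [[7, -5], [-3, -1], [5, -5]]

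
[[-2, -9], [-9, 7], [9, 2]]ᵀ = [[-2, -9, 9], [-9, 7, 2]]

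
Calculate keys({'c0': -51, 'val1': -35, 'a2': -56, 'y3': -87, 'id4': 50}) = ['c0', 'val1', 'a2', 'y3', 'id4']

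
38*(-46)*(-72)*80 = 10068480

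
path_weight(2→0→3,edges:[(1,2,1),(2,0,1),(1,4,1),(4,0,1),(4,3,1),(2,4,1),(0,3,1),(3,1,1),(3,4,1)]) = 2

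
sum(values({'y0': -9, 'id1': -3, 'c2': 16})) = (-9) + (-3) + 16
= 4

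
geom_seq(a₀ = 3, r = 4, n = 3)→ a_0 = 3*4^0 = 3
a_1 = 3*4^1 = 12
a_2 = 3*4^2 = 48
= [3, 12, 48]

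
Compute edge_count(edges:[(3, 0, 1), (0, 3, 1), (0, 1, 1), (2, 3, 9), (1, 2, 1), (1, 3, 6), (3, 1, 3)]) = 7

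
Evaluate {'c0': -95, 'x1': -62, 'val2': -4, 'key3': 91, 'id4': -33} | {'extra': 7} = {'c0': -95, 'x1': -62, 'val2': -4, 'key3': 91, 'id4': -33, 'extra': 7}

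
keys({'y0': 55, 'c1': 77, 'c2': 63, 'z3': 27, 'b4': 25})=['y0', 'c1', 'c2', 'z3', 'b4']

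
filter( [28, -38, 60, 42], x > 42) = keep x where x > 42: 28✗, -38✗, 60✓, 42✗
= [60]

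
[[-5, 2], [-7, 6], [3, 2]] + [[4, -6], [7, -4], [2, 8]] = [[-1, -4], [0, 2], [5, 10]]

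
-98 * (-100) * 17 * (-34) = -5664400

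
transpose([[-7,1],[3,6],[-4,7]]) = [[-7, 3, -4], [1, 6, 7]]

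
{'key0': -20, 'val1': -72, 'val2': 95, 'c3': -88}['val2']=95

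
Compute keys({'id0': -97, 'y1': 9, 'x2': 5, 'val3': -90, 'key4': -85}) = ['id0', 'y1', 'x2', 'val3', 'key4']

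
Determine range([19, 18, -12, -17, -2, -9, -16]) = 36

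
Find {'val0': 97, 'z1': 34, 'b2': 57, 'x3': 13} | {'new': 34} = {'val0': 97, 'z1': 34, 'b2': 57, 'x3': 13, 'new': 34}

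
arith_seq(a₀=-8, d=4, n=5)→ [-8, -4, 0, 4, 8]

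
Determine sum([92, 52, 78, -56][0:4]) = slice → [92, 52, 78, -56]
92 + 52 + 78 + (-56)
= 166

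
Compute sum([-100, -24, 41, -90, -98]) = -271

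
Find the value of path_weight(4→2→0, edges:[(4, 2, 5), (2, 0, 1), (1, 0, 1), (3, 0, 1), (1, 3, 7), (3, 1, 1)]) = 6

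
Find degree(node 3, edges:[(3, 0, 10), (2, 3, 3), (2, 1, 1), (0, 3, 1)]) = incident: (3,0), (2,3), (0,3)
= 3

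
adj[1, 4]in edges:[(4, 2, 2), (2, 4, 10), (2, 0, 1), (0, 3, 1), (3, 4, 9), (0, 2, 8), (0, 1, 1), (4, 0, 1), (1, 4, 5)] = 5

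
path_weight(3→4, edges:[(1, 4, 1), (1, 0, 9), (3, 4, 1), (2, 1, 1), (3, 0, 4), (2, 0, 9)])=1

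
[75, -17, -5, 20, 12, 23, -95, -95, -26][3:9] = [20, 12, 23, -95, -95, -26]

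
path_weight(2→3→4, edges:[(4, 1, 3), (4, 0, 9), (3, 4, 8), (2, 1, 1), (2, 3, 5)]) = w(2→3)=5 + w(3→4)=8
= 13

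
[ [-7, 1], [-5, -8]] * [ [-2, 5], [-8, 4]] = C[0][0] = (-7)*(-2) + (1)*(-8) = 6
C[0][1] = (-7)*(5) + (1)*(4) = -31
C[1][0] = (-5)*(-2) + (-8)*(-8) = 74
C[1][1] = (-5)*(5) + (-8)*(4) = -57
= [[6, -31], [74, -57]]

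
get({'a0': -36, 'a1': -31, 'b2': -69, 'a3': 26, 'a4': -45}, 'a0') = -36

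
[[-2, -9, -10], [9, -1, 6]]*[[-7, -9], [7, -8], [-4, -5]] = C[0][0] = (-2)*(-7) + (-9)*(7) + (-10)*(-4) = -9
C[0][1] = (-2)*(-9) + (-9)*(-8) + (-10)*(-5) = 140
C[1][0] = (9)*(-7) + (-1)*(7) + (6)*(-4) = -94
C[1][1] = (9)*(-9) + (-1)*(-8) + (6)*(-5) = -103
= [[-9, 140], [-94, -103]]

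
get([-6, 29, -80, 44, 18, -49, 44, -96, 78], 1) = 29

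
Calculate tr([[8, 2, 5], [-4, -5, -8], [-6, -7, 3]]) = 6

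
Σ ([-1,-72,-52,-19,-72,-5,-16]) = -237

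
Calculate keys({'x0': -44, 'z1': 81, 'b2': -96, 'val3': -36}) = ['x0', 'z1', 'b2', 'val3']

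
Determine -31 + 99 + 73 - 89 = 52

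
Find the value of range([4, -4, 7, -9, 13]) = 22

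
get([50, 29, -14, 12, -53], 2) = -14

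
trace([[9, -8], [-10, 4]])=13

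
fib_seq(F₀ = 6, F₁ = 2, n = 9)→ [6, 2, 8, 10, 18, 28, 46, 74, 120]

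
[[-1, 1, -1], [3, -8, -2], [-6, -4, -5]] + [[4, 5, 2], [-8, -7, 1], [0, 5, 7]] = [[3, 6, 1], [-5, -15, -1], [-6, 1, 2]]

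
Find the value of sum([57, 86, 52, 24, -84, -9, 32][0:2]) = 143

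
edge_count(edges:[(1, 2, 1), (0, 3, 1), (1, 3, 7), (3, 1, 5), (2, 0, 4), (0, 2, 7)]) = 6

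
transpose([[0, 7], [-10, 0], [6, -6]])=[[0, -10, 6], [7, 0, -6]]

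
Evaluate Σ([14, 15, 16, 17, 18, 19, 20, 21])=14 + 15 + 16 + 17 + 18 + 19 + 20 + 21
= 140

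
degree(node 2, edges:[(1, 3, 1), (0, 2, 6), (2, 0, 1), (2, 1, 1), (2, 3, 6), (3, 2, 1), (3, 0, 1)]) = incident: (0,2), (2,0), (2,1), (2,3), (3,2)
= 5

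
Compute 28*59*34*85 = 4774280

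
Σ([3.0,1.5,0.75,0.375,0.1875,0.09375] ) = 5.90625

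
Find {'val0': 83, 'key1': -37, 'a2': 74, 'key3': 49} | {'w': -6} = {'val0': 83, 'key1': -37, 'a2': 74, 'key3': 49, 'w': -6}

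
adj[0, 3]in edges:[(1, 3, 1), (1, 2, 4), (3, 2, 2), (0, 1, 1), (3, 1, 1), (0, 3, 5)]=5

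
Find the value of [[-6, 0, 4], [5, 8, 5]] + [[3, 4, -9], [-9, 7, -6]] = [[-3, 4, -5], [-4, 15, -1]]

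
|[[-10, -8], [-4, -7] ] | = (-10)*(-7) - (-8)*(-4)
= 38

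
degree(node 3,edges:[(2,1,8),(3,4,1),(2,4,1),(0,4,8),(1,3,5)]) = 2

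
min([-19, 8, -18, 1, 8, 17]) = -19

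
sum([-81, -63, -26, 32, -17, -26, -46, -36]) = -263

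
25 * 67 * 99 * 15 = 2487375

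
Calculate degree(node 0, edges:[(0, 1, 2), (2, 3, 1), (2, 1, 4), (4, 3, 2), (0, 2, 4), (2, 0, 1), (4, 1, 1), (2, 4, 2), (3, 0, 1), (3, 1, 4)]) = 4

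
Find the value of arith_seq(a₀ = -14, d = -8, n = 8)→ a_0 = -14 + 0*-8 = -14
a_1 = -14 + 1*-8 = -22
a_2 = -14 + 2*-8 = -30
...
= [-14, -22, -30, -38, -46, -54, -62, -70]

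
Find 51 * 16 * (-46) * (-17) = 638112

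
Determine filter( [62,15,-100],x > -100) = keep x where x > -100: 62✓, 15✓, -100✗
= [62, 15]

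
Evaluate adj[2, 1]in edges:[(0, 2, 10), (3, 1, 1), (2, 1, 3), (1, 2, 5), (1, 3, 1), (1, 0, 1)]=3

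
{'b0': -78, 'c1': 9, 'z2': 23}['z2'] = 23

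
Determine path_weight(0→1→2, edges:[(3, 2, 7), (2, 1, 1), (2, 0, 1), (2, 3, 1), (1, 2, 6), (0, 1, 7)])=w(0→1)=7 + w(1→2)=6
= 13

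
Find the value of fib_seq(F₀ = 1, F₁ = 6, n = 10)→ F_2 = F_1 + F_0 = 7
F_3 = F_2 + F_1 = 13
F_4 = F_3 + F_2 = 20
...
= [1, 6, 7, 13, 20, 33, 53, 86, 139, 225]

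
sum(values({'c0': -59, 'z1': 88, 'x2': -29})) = (-59) + 88 + (-29)
= 0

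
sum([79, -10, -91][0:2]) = slice → [79, -10]
79 + (-10)
= 69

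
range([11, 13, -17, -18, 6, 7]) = 31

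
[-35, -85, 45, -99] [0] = -35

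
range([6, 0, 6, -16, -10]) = 22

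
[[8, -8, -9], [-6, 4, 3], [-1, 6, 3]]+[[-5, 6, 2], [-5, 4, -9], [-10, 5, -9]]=[[3, -2, -7], [-11, 8, -6], [-11, 11, -6]]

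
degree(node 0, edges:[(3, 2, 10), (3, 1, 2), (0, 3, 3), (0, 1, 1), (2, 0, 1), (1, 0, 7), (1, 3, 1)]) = 4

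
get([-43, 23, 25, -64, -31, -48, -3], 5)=-48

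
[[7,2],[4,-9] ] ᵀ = [[7, 4], [2, -9]]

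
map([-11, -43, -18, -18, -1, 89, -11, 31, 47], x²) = (-11)²=121, (-43)²=1849, (-18)²=324, (-18)²=324, (-1)²=1, (89)²=7921, (-11)²=121, (31)²=961, (47)²=2209
= [121, 1849, 324, 324, 1, 7921, 121, 961, 2209]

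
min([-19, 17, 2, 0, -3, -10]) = -19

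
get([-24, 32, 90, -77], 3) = -77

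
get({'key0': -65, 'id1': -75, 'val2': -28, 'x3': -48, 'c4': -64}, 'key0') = -65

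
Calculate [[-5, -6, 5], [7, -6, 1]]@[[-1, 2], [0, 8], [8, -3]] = C[0][0] = (-5)*(-1) + (-6)*(0) + (5)*(8) = 45
C[0][1] = (-5)*(2) + (-6)*(8) + (5)*(-3) = -73
C[1][0] = (7)*(-1) + (-6)*(0) + (1)*(8) = 1
C[1][1] = (7)*(2) + (-6)*(8) + (1)*(-3) = -37
= [[45, -73], [1, -37]]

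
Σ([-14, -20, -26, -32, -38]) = -130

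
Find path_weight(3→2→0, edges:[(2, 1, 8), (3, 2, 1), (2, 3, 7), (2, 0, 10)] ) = w(3→2)=1 + w(2→0)=10
= 11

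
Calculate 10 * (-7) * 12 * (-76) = 63840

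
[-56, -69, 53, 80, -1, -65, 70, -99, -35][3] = 80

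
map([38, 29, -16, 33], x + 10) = [48, 39, -6, 43]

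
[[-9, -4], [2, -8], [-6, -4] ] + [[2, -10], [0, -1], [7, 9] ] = [[-7, -14], [2, -9], [1, 5]]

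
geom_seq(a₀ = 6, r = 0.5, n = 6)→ a_0 = 6*0.5^0 = 6.0
a_1 = 6*0.5^1 = 3.0
a_2 = 6*0.5^2 = 1.5
...
= [6.0, 3.0, 1.5, 0.75, 0.375, 0.1875]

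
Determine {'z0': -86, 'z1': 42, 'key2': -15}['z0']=-86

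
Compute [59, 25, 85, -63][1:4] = [25, 85, -63]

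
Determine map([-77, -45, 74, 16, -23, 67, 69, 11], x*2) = -77*2=-154, -45*2=-90, 74*2=148, 16*2=32, -23*2=-46, 67*2=134, 69*2=138, 11*2=22
= [-154, -90, 148, 32, -46, 134, 138, 22]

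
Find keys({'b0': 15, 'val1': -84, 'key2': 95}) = ['b0', 'val1', 'key2']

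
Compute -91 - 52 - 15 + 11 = -147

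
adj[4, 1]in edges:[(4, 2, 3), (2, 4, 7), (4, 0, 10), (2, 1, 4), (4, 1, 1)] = 1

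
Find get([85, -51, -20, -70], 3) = -70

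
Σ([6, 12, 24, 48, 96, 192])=378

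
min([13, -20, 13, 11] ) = -20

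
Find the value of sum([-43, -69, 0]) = (-43) + (-69) + 0
= -112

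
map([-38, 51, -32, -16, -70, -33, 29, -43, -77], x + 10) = -38+10=-28, 51+10=61, -32+10=-22, -16+10=-6, -70+10=-60, -33+10=-23, 29+10=39, -43+10=-33, -77+10=-67
= [-28, 61, -22, -6, -60, -23, 39, -33, -67]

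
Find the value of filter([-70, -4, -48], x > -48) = [-4]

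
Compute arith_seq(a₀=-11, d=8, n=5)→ a_0 = -11 + 0*8 = -11
a_1 = -11 + 1*8 = -3
a_2 = -11 + 2*8 = 5
...
= [-11, -3, 5, 13, 21]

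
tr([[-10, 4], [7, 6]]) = -4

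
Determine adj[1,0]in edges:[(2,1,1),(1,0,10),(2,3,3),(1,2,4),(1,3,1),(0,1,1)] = 10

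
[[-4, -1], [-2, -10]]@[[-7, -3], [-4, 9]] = C[0][0] = (-4)*(-7) + (-1)*(-4) = 32
C[0][1] = (-4)*(-3) + (-1)*(9) = 3
C[1][0] = (-2)*(-7) + (-10)*(-4) = 54
C[1][1] = (-2)*(-3) + (-10)*(9) = -84
= [[32, 3], [54, -84]]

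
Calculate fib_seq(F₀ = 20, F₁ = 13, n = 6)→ F_2 = F_1 + F_0 = 33
F_3 = F_2 + F_1 = 46
F_4 = F_3 + F_2 = 79
...
= [20, 13, 33, 46, 79, 125]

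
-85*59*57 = -285855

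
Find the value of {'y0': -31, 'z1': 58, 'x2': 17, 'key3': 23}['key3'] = 23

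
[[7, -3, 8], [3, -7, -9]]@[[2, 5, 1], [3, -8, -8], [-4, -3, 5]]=[[-27, 35, 71], [21, 98, 14]]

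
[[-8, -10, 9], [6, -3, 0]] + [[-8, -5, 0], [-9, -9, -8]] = [[-16, -15, 9], [-3, -12, -8]]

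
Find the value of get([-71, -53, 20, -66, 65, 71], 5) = 71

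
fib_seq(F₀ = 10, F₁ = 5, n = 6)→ [10, 5, 15, 20, 35, 55]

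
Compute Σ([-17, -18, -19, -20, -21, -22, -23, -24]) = (-17) + (-18) + (-19) + (-20) + (-21) + (-22) + (-23) + (-24)
= -164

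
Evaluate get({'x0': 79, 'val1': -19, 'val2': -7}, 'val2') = -7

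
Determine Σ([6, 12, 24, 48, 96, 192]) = 6 + 12 + 24 + 48 + 96 + 192
= 378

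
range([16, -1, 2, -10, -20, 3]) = 36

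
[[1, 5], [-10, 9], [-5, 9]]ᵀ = [[1, -10, -5], [5, 9, 9]]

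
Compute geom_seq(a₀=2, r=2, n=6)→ a_0 = 2*2^0 = 2
a_1 = 2*2^1 = 4
a_2 = 2*2^2 = 8
...
= [2, 4, 8, 16, 32, 64]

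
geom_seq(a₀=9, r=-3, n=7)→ [9, -27, 81, -243, 729, -2187, 6561]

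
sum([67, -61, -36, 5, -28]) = -53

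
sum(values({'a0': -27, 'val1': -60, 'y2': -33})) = (-27) + (-60) + (-33)
= -120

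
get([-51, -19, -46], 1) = -19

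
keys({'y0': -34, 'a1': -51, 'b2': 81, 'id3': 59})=['y0', 'a1', 'b2', 'id3']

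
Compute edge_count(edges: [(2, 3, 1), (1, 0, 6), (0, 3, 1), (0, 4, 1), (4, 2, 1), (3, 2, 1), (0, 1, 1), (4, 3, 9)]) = 8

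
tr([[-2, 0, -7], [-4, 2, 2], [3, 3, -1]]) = -1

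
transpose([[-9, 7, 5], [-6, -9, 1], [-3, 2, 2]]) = [[-9, -6, -3], [7, -9, 2], [5, 1, 2]]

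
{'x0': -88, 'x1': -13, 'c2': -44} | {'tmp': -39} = {'x0': -88, 'x1': -13, 'c2': -44, 'tmp': -39}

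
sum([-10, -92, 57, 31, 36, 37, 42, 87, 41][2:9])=slice → [57, 31, 36, 37, 42, 87, 41]
57 + 31 + 36 + 37 + 42 + 87 + 41
= 331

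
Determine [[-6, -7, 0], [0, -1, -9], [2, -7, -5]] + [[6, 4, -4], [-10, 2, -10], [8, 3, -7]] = [[0, -3, -4], [-10, 1, -19], [10, -4, -12]]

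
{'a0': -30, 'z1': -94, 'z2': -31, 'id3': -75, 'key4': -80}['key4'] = -80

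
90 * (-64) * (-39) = 224640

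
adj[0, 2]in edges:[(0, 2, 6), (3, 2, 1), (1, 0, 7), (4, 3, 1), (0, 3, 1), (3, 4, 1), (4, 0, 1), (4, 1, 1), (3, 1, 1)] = 6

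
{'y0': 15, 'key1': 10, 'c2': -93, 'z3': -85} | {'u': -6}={'y0': 15, 'key1': 10, 'c2': -93, 'z3': -85, 'u': -6}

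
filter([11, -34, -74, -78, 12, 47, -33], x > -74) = keep x where x > -74: 11✓, -34✓, -74✗, -78✗, 12✓, 47✓, -33✓
= [11, -34, 12, 47, -33]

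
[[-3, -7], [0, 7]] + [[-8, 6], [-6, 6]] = [[-11, -1], [-6, 13]]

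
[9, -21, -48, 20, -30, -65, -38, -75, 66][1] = -21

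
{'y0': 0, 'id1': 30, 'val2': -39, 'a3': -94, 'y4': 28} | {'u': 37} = {'y0': 0, 'id1': 30, 'val2': -39, 'a3': -94, 'y4': 28, 'u': 37}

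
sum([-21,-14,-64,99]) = (-21) + (-14) + (-64) + 99
= 0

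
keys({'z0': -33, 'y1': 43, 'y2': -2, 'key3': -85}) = ['z0', 'y1', 'y2', 'key3']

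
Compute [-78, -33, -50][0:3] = [-78, -33, -50]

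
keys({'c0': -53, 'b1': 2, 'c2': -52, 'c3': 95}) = ['c0', 'b1', 'c2', 'c3']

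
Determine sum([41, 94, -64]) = 41 + 94 + (-64)
= 71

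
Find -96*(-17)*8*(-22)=-287232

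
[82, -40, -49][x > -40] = keep x where x > -40: 82✓, -40✗, -49✗
= [82]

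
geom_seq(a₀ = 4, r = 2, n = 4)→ a_0 = 4*2^0 = 4
a_1 = 4*2^1 = 8
a_2 = 4*2^2 = 16
...
= [4, 8, 16, 32]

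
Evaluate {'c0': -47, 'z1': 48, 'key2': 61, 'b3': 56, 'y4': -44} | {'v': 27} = {'c0': -47, 'z1': 48, 'key2': 61, 'b3': 56, 'y4': -44, 'v': 27}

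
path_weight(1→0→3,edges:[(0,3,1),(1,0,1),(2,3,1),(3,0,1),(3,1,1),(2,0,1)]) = w(1→0)=1 + w(0→3)=1
= 2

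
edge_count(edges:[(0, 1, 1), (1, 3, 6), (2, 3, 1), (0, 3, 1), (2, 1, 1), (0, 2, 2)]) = 6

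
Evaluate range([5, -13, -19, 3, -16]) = 24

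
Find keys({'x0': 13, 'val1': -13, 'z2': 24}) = ['x0', 'val1', 'z2']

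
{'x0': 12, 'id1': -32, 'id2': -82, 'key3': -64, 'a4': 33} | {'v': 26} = {'x0': 12, 'id1': -32, 'id2': -82, 'key3': -64, 'a4': 33, 'v': 26}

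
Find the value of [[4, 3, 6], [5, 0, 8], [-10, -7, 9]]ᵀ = [[4, 5, -10], [3, 0, -7], [6, 8, 9]]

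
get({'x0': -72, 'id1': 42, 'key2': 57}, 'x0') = -72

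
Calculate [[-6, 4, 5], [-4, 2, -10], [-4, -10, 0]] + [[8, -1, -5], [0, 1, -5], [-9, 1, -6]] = [[2, 3, 0], [-4, 3, -15], [-13, -9, -6]]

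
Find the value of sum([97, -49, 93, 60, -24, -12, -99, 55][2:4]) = slice → [93, 60]
93 + 60
= 153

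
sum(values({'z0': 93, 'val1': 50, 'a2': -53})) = 90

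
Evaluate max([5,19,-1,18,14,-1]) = 19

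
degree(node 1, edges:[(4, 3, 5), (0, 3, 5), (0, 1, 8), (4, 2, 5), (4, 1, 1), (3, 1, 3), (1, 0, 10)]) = 4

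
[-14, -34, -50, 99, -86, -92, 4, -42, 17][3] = 99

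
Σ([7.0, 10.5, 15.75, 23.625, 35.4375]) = 92.3125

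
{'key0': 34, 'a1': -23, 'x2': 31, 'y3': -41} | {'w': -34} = {'key0': 34, 'a1': -23, 'x2': 31, 'y3': -41, 'w': -34}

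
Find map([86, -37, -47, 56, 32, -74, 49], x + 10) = 86+10=96, -37+10=-27, -47+10=-37, 56+10=66, 32+10=42, -74+10=-64, 49+10=59
= [96, -27, -37, 66, 42, -64, 59]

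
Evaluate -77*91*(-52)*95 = 34614580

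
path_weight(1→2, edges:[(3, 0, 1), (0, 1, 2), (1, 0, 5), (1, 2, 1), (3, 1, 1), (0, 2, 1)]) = 1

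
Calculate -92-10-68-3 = -173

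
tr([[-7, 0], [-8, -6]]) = diagonal: (-7) + (-6)
= -13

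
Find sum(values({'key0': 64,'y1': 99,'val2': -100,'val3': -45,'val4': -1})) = 64 + 99 + (-100) + (-45) + (-1)
= 17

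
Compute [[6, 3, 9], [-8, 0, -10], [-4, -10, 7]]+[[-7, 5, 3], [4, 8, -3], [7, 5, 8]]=[[-1, 8, 12], [-4, 8, -13], [3, -5, 15]]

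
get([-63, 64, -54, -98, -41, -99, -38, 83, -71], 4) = -41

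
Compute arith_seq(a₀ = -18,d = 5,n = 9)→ a_0 = -18 + 0*5 = -18
a_1 = -18 + 1*5 = -13
a_2 = -18 + 2*5 = -8
...
= [-18, -13, -8, -3, 2, 7, 12, 17, 22]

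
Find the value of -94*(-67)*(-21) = -132258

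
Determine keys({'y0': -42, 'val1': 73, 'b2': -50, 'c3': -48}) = ['y0', 'val1', 'b2', 'c3']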